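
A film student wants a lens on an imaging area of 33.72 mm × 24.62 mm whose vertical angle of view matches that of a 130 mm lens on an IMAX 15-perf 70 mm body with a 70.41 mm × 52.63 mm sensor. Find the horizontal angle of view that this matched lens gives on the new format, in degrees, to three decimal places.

Equal vertical AOV ⇒ f₂ = f₁ · 24.62/52.63 = 130 × 0.46779 ≈ 60.8132 mm.
Horizontal AOV on the new format = 2·arctan(33.72 / (2 × 60.8132)) = 2·arctan(0.27724) ≈ 30.9913°.

30.991°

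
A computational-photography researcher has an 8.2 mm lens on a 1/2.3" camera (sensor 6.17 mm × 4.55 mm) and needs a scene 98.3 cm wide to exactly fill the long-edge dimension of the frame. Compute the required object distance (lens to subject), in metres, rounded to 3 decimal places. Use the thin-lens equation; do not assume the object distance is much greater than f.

W: 98.3 cm = 983 mm.
Magnification m = w/W = dᵢ/dₒ; combined with 1/f = 1/dₒ + 1/dᵢ this gives dₒ = f·(1 + W/w).
dₒ = 8.2 mm × (1 + 983/6.17) = 8.2 × 160.3193 ≈ 1314.618 mm = 1.31462 m.

1.315 m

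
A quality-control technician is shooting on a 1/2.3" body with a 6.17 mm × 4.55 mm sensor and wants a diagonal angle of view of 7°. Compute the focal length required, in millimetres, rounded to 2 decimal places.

Sensor diagonal = √(6.17² + 4.55²) = √58.7714 ≈ 7.6663 mm.
From α = 2·arctan(d/2f) we get f = d / (2·tan(α/2)).
With d = 7.6663 mm and α/2 = 3.5°, tan(α/2) ≈ 0.06116, so f ≈ 7.6663 / 0.12233 ≈ 62.6710 mm.

62.67 mm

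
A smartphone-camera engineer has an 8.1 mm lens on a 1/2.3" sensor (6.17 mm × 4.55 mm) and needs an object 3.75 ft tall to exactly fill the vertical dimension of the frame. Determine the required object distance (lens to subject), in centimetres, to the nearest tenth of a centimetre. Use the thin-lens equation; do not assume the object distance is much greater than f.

W: 3.75 ft × 304.8 mm/ft = 1143.00 mm.
Magnification m = h/W = dᵢ/dₒ; combined with 1/f = 1/dₒ + 1/dᵢ this gives dₒ = f·(1 + W/h).
dₒ = 8.1 mm × (1 + 1143/4.55) = 8.1 × 252.2088 ≈ 2042.891 mm = 204.289 cm.

204.3 cm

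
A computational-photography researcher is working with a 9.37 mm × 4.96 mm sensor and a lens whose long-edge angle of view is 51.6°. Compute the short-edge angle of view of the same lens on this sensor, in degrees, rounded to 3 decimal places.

From the long-edge AOV: f = 9.37 / (2·tan(25.8°)) = 9.37 / 0.96684 ≈ 9.6914 mm.
Short-edge AOV = 2·arctan(4.96 / (2 × 9.6914)) = 2·arctan(0.25590) ≈ 28.7076°.

28.708°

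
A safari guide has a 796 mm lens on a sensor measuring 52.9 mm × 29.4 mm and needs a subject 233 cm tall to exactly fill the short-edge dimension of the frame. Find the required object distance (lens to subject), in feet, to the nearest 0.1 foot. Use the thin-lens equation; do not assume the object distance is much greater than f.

209.6 ft

W: 233 cm = 2330 mm.
Magnification m = h/W = dᵢ/dₒ; combined with 1/f = 1/dₒ + 1/dᵢ this gives dₒ = f·(1 + W/h).
dₒ = 796 mm × (1 + 2330/29.4) = 796 × 80.2517 ≈ 63880.354 mm = 63880.354/304.8 ft = 209.581 ft.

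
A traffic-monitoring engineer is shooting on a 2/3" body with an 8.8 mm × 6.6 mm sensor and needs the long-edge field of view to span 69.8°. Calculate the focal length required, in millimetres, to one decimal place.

6.3 mm

From α = 2·arctan(w/2f) we get f = w / (2·tan(α/2)).
With w = 8.8 mm and α/2 = 34.9°, tan(α/2) ≈ 0.69761, so f ≈ 8.8 / 1.39522 ≈ 6.3073 mm.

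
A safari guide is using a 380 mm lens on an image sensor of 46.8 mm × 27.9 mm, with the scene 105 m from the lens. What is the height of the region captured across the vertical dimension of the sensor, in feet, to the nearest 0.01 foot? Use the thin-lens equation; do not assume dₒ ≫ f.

25.20 ft

dₒ: 105 m = 105000 mm.
Similar triangles through the lens centre give W/dₒ = h/dᵢ; with 1/f = 1/dₒ + 1/dᵢ this gives W = h·(dₒ − f)/f.
W = 27.9 mm × (105000 − 380) / 380 = 27.9 × 275.3158 ≈ 7681.311 mm = 7681.311/304.8 ft = 25.2012 ft.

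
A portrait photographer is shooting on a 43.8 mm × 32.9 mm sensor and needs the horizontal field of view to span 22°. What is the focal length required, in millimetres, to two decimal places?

From α = 2·arctan(w/2f) we get f = w / (2·tan(α/2)).
With w = 43.8 mm and α/2 = 11°, tan(α/2) ≈ 0.19438, so f ≈ 43.8 / 0.38876 ≈ 112.6657 mm.

112.67 mm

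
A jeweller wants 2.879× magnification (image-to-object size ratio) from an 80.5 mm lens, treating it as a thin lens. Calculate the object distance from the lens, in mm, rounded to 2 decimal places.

With m = dᵢ/dₒ and 1/f = 1/dₒ + 1/dᵢ, substituting dᵢ = m·dₒ gives 1/f = (1 + 1/m)/dₒ, hence dₒ = f·(1 + 1/m).
dₒ = 80.5 × (1 + 1/2.879) = 80.5 × 1.34734 ≈ 108.461 mm.

108.46 mm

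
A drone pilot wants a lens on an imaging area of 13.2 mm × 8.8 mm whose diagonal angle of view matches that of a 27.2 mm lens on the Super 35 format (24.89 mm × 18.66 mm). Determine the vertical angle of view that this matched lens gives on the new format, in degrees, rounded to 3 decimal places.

Sensor diagonal = √(24.89² + 18.66²) = √967.7077 ≈ 31.1080 mm.
Sensor diagonal = √(13.2² + 8.8²) = √251.6800 ≈ 15.8644 mm.
Equal diagonal AOV ⇒ f₂ = f₁ · 15.8644/31.1080 = 27.2 × 0.50998 ≈ 13.8714 mm.
Vertical AOV on the new format = 2·arctan(8.8 / (2 × 13.8714)) = 2·arctan(0.31720) ≈ 35.1979°.

35.198°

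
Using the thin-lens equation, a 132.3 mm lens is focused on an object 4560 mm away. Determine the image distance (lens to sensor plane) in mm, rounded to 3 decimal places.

1/dᵢ = 1/f − 1/dₒ = 1/132.3 − 1/4560 = 0.0073393 mm⁻¹.
dᵢ = 1/0.0073393 ≈ 136.2531 mm.

136.253 mm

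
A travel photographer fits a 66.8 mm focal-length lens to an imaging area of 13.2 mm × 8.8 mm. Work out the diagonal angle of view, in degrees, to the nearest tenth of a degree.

13.5°

Sensor diagonal = √(13.2² + 8.8²) = √251.6800 ≈ 15.8644 mm.
Angle of view α = 2·arctan(d/2f) with d = 15.8644 mm and f = 66.8 mm.
d/2f = 0.11875; arctan(0.11875) ≈ 6.7719°, so α ≈ 13.5438°.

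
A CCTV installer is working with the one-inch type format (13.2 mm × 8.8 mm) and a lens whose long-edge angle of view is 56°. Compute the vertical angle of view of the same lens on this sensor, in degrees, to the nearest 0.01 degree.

From the long-edge AOV: f = 13.2 / (2·tan(28°)) = 13.2 / 1.06342 ≈ 12.4128 mm.
Vertical AOV = 2·arctan(8.8 / (2 × 12.4128)) = 2·arctan(0.35447) ≈ 39.0361°.

39.04°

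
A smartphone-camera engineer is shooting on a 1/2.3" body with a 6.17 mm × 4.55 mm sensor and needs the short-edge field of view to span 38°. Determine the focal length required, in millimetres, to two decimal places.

From α = 2·arctan(h/2f) we get f = h / (2·tan(α/2)).
With h = 4.55 mm and α/2 = 19°, tan(α/2) ≈ 0.34433, so f ≈ 4.55 / 0.68866 ≈ 6.6071 mm.

6.61 mm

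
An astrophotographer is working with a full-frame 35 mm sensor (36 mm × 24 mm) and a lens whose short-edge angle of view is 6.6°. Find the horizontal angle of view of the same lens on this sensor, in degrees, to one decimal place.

From the short-edge AOV: f = 24 / (2·tan(3.3°)) = 24 / 0.11532 ≈ 208.1179 mm.
Horizontal AOV = 2·arctan(36 / (2 × 208.1179)) = 2·arctan(0.08649) ≈ 9.8864°.

9.9°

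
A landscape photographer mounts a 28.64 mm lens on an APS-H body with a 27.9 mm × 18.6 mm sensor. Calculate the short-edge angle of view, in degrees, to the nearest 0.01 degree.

Angle of view α = 2·arctan(h/2f) with h = 18.6 mm and f = 28.64 mm.
h/2f = 0.32472; arctan(0.32472) ≈ 17.9897°, so α ≈ 35.9794°.

35.98°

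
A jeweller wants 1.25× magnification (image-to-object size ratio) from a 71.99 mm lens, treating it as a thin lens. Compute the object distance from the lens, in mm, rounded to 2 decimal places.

129.58 mm

With m = dᵢ/dₒ and 1/f = 1/dₒ + 1/dᵢ, substituting dᵢ = m·dₒ gives 1/f = (1 + 1/m)/dₒ, hence dₒ = f·(1 + 1/m).
dₒ = 71.99 × (1 + 1/1.25) = 71.99 × 1.80000 ≈ 129.582 mm.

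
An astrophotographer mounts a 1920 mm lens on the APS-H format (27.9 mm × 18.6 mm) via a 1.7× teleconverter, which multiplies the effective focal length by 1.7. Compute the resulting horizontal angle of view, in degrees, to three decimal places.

0.490°

Effective focal length f = 1920 × 1.7 = 3264 mm.
α = 2·arctan(27.9 / (2 × 3264)) = 2·arctan(0.00427) ≈ 0.4897°.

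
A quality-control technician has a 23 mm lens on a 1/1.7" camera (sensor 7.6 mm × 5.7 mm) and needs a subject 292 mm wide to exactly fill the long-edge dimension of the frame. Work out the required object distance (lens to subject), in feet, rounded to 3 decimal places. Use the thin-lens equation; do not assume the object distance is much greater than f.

2.975 ft

Magnification m = w/W = dᵢ/dₒ; combined with 1/f = 1/dₒ + 1/dᵢ this gives dₒ = f·(1 + W/w).
dₒ = 23 mm × (1 + 292/7.6) = 23 × 39.4211 ≈ 906.684 mm = 906.684/304.8 ft = 2.97469 ft.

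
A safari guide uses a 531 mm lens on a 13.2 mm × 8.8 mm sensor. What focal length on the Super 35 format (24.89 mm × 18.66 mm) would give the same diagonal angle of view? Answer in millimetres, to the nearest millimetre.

Sensor diagonal = √(13.2² + 8.8²) = √251.6800 ≈ 15.8644 mm.
Sensor diagonal = √(24.89² + 18.66²) = √967.7077 ≈ 31.1080 mm.
Equal angle of view means equal diagonal/f ratio, so f₂ = f₁ · (diagonal₂/diagonal₁) = 531 × 31.1080/15.8644.
f₂ = 531 × 1.96087 ≈ 1041.219 mm.

1041 mm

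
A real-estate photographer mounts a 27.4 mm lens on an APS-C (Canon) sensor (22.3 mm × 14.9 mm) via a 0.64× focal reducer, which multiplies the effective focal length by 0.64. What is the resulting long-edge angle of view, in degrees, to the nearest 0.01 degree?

64.90°

Effective focal length f = 27.4 × 0.64 = 17.536 mm.
α = 2·arctan(22.3 / (2 × 17.536)) = 2·arctan(0.63583) ≈ 64.8992°.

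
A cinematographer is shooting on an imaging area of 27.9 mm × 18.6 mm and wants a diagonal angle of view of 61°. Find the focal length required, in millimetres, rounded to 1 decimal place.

Sensor diagonal = √(27.9² + 18.6²) = √1124.3700 ≈ 33.5316 mm.
From α = 2·arctan(d/2f) we get f = d / (2·tan(α/2)).
With d = 33.5316 mm and α/2 = 30.5°, tan(α/2) ≈ 0.58905, so f ≈ 33.5316 / 1.17809 ≈ 28.4627 mm.

28.5 mm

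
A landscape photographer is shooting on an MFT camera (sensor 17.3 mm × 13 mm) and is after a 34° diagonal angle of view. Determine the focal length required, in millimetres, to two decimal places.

Sensor diagonal = √(17.3² + 13²) = √468.2900 ≈ 21.6400 mm.
From α = 2·arctan(d/2f) we get f = d / (2·tan(α/2)).
With d = 21.6400 mm and α/2 = 17°, tan(α/2) ≈ 0.30573, so f ≈ 21.6400 / 0.61146 ≈ 35.3906 mm.

35.39 mm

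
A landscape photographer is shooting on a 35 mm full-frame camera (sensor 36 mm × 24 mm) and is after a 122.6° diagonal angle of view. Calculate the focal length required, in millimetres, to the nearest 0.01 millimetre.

Sensor diagonal = √(36² + 24²) = √1872.0000 ≈ 43.2666 mm.
From α = 2·arctan(d/2f) we get f = d / (2·tan(α/2)).
With d = 43.2666 mm and α/2 = 61.3°, tan(α/2) ≈ 1.82654, so f ≈ 43.2666 / 3.65307 ≈ 11.8439 mm.

11.84 mm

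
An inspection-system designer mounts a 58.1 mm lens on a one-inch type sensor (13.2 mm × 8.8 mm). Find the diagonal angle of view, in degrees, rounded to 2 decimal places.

15.55°

Sensor diagonal = √(13.2² + 8.8²) = √251.6800 ≈ 15.8644 mm.
Angle of view α = 2·arctan(d/2f) with d = 15.8644 mm and f = 58.1 mm.
d/2f = 0.13653; arctan(0.13653) ≈ 7.7743°, so α ≈ 15.5487°.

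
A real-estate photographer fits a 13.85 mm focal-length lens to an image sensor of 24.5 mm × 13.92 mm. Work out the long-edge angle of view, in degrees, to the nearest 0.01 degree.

82.98°

Angle of view α = 2·arctan(w/2f) with w = 24.5 mm and f = 13.85 mm.
w/2f = 0.88448; arctan(0.88448) ≈ 41.4920°, so α ≈ 82.9840°.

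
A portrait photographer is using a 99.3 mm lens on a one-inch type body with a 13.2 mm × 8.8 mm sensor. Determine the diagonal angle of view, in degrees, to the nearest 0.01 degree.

9.13°

Sensor diagonal = √(13.2² + 8.8²) = √251.6800 ≈ 15.8644 mm.
Angle of view α = 2·arctan(d/2f) with d = 15.8644 mm and f = 99.3 mm.
d/2f = 0.07988; arctan(0.07988) ≈ 4.5672°, so α ≈ 9.1343°.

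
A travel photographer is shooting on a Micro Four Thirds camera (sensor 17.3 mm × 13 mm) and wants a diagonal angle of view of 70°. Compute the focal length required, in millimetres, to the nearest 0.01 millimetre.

Sensor diagonal = √(17.3² + 13²) = √468.2900 ≈ 21.6400 mm.
From α = 2·arctan(d/2f) we get f = d / (2·tan(α/2)).
With d = 21.6400 mm and α/2 = 35°, tan(α/2) ≈ 0.70021, so f ≈ 21.6400 / 1.40042 ≈ 15.4526 mm.

15.45 mm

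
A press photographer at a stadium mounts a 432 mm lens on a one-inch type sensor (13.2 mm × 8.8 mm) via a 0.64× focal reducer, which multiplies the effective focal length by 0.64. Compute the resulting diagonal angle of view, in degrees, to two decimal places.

Effective focal length f = 432 × 0.64 = 276.48 mm.
Sensor diagonal = √(13.2² + 8.8²) = √251.6800 ≈ 15.8644 mm.
α = 2·arctan(15.864 / (2 × 276.48)) = 2·arctan(0.02869) ≈ 3.2867°.

3.29°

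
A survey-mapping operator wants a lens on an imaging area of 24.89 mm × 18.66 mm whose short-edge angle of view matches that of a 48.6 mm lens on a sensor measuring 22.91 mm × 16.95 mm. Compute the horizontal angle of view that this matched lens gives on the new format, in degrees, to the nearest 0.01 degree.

26.19°

Equal short-edge AOV ⇒ f₂ = f₁ · 18.66/16.95 = 48.6 × 1.10088 ≈ 53.5030 mm.
Horizontal AOV on the new format = 2·arctan(24.89 / (2 × 53.5030)) = 2·arctan(0.23260) ≈ 26.1887°.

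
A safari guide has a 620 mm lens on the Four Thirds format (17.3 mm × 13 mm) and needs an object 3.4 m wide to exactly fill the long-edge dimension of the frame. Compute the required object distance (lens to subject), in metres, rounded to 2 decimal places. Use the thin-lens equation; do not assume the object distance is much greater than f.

W: 3.4 m = 3400 mm.
Magnification m = w/W = dᵢ/dₒ; combined with 1/f = 1/dₒ + 1/dᵢ this gives dₒ = f·(1 + W/w).
dₒ = 620 mm × (1 + 3400/17.3) = 620 × 197.5318 ≈ 122469.711 mm = 122.47 m.

122.47 m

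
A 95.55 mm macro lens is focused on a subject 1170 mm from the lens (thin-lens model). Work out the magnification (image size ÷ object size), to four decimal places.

Thin lens: 1/f = 1/dₒ + 1/dᵢ → 1/dᵢ = 1/95.55 − 1/1170 = 0.0096110 mm⁻¹, so dᵢ ≈ 104.0472 mm.
Magnification m = dᵢ/dₒ = 104.0472/1170 ≈ 0.08893.

0.0889×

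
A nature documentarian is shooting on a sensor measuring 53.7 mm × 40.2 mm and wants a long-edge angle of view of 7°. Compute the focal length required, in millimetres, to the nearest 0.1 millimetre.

439.0 mm

From α = 2·arctan(w/2f) we get f = w / (2·tan(α/2)).
With w = 53.7 mm and α/2 = 3.5°, tan(α/2) ≈ 0.06116, so f ≈ 53.7 / 0.12233 ≈ 438.9936 mm.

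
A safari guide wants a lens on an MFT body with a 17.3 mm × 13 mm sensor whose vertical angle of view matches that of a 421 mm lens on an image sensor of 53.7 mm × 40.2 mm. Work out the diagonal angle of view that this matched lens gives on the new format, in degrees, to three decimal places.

9.088°

Equal vertical AOV ⇒ f₂ = f₁ · 13/40.2 = 421 × 0.32338 ≈ 136.1443 mm.
Sensor diagonal = √(17.3² + 13²) = √468.2900 ≈ 21.6400 mm.
Diagonal AOV on the new format = 2·arctan(21.6400 / (2 × 136.1443)) = 2·arctan(0.07947) ≈ 9.0880°.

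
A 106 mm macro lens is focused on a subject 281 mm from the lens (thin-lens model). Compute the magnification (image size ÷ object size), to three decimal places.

Thin lens: 1/f = 1/dₒ + 1/dᵢ → 1/dᵢ = 1/106 − 1/281 = 0.0058752 mm⁻¹, so dᵢ ≈ 170.2057 mm.
Magnification m = dᵢ/dₒ = 170.2057/281 ≈ 0.60571.

0.606×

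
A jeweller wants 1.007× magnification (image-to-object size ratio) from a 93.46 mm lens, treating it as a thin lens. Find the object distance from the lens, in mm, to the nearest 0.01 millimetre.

186.27 mm

With m = dᵢ/dₒ and 1/f = 1/dₒ + 1/dᵢ, substituting dᵢ = m·dₒ gives 1/f = (1 + 1/m)/dₒ, hence dₒ = f·(1 + 1/m).
dₒ = 93.46 × (1 + 1/1.007) = 93.46 × 1.99305 ≈ 186.270 mm.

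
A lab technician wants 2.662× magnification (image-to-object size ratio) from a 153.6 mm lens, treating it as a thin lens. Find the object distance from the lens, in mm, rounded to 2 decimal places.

211.30 mm

With m = dᵢ/dₒ and 1/f = 1/dₒ + 1/dᵢ, substituting dᵢ = m·dₒ gives 1/f = (1 + 1/m)/dₒ, hence dₒ = f·(1 + 1/m).
dₒ = 153.6 × (1 + 1/2.662) = 153.6 × 1.37566 ≈ 211.301 mm.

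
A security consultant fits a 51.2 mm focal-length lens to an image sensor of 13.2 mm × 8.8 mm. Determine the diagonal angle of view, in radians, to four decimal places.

Sensor diagonal = √(13.2² + 8.8²) = √251.6800 ≈ 15.8644 mm.
Angle of view α = 2·arctan(d/2f) with d = 15.8644 mm and f = 51.2 mm.
d/2f = 0.15493; arctan(0.15493) ≈ 0.1537 rad, so α ≈ 0.3074 rad.

0.3074 rad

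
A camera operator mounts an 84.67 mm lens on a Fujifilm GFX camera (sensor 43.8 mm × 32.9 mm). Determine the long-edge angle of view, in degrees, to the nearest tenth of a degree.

Angle of view α = 2·arctan(w/2f) with w = 43.8 mm and f = 84.67 mm.
w/2f = 0.25865; arctan(0.25865) ≈ 14.5018°, so α ≈ 29.0036°.

29.0°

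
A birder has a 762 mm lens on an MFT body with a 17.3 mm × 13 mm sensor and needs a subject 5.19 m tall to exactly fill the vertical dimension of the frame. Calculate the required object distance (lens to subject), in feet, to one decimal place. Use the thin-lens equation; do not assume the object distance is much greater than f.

W: 5.19 m = 5190 mm.
Magnification m = h/W = dᵢ/dₒ; combined with 1/f = 1/dₒ + 1/dᵢ this gives dₒ = f·(1 + W/h).
dₒ = 762 mm × (1 + 5190/13) = 762 × 400.2308 ≈ 304975.846 mm = 304975.846/304.8 ft = 1000.58 ft.

1000.6 ft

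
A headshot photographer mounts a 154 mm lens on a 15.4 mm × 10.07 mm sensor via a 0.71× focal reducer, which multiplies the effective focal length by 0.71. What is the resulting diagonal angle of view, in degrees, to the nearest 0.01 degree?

9.62°

Effective focal length f = 154 × 0.71 = 109.34 mm.
Sensor diagonal = √(15.4² + 10.07²) = √338.5649 ≈ 18.4001 mm.
α = 2·arctan(18.400 / (2 × 109.34)) = 2·arctan(0.08414) ≈ 9.6193°.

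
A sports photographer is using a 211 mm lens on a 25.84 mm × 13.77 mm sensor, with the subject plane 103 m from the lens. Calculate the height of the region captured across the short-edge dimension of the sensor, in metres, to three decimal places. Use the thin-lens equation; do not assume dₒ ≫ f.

dₒ: 103 m = 103000 mm.
Similar triangles through the lens centre give W/dₒ = h/dᵢ; with 1/f = 1/dₒ + 1/dᵢ this gives W = h·(dₒ − f)/f.
W = 13.77 mm × (103000 − 211) / 211 = 13.77 × 487.1517 ≈ 6708.078 mm = 6.70808 m.

6.708 m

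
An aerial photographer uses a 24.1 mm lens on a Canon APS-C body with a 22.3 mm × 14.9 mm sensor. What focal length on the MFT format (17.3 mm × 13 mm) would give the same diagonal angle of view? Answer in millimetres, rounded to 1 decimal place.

Sensor diagonal = √(22.3² + 14.9²) = √719.3000 ≈ 26.8198 mm.
Sensor diagonal = √(17.3² + 13²) = √468.2900 ≈ 21.6400 mm.
Equal angle of view means equal diagonal/f ratio, so f₂ = f₁ · (diagonal₂/diagonal₁) = 24.1 × 21.6400/26.8198.
f₂ = 24.1 × 0.80687 ≈ 19.446 mm.

19.4 mm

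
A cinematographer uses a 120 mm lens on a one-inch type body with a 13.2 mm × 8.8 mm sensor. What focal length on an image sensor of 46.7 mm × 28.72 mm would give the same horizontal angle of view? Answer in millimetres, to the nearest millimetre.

425 mm

Equal angle of view means equal width/f ratio, so f₂ = f₁ · (width₂/width₁) = 120 × 46.7/13.2.
f₂ = 120 × 3.53788 ≈ 424.545 mm.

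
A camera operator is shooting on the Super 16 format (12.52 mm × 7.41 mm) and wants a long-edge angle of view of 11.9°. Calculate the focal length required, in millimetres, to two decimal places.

From α = 2·arctan(w/2f) we get f = w / (2·tan(α/2)).
With w = 12.52 mm and α/2 = 5.95°, tan(α/2) ≈ 0.10422, so f ≈ 12.52 / 0.20844 ≈ 60.0641 mm.

60.06 mm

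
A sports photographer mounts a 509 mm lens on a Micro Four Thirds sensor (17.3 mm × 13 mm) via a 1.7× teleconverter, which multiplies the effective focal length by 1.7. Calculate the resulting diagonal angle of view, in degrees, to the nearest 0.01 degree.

Effective focal length f = 509 × 1.7 = 865.3 mm.
Sensor diagonal = √(17.3² + 13²) = √468.2900 ≈ 21.6400 mm.
α = 2·arctan(21.640 / (2 × 865.3)) = 2·arctan(0.01250) ≈ 1.4328°.

1.43°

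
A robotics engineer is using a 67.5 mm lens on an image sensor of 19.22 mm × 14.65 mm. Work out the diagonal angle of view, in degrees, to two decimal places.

20.30°

Sensor diagonal = √(19.22² + 14.65²) = √584.0309 ≈ 24.1667 mm.
Angle of view α = 2·arctan(d/2f) with d = 24.1667 mm and f = 67.5 mm.
d/2f = 0.17901; arctan(0.17901) ≈ 10.1492°, so α ≈ 20.2984°.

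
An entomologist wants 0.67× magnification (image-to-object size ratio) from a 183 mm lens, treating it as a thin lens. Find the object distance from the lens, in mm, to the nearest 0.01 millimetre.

With m = dᵢ/dₒ and 1/f = 1/dₒ + 1/dᵢ, substituting dᵢ = m·dₒ gives 1/f = (1 + 1/m)/dₒ, hence dₒ = f·(1 + 1/m).
dₒ = 183 × (1 + 1/0.67) = 183 × 2.49254 ≈ 456.134 mm.

456.13 mm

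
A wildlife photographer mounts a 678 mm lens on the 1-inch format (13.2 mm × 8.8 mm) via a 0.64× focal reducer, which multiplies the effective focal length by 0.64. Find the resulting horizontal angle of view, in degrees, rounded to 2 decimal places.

Effective focal length f = 678 × 0.64 = 433.92 mm.
α = 2·arctan(13.2 / (2 × 433.92)) = 2·arctan(0.01521) ≈ 1.7428°.

1.74°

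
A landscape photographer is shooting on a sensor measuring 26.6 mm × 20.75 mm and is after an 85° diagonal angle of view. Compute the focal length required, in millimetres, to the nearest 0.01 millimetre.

Sensor diagonal = √(26.6² + 20.75²) = √1138.1225 ≈ 33.7361 mm.
From α = 2·arctan(d/2f) we get f = d / (2·tan(α/2)).
With d = 33.7361 mm and α/2 = 42.5°, tan(α/2) ≈ 0.91633, so f ≈ 33.7361 / 1.83266 ≈ 18.4082 mm.

18.41 mm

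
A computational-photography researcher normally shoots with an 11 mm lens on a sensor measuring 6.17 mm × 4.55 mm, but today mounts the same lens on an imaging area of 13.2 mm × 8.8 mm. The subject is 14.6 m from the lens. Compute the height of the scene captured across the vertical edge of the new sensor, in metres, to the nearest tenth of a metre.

11.7 m

The focal length stays 11 mm; the relevant sensor dimension is now h = 8.8 mm. Object distance dₒ = 14.6 m = 14600 mm.
Thin-lens field height W = h·(dₒ − f)/f = 8.8 × (14600 − 11)/11 ≈ 11671.200 mm = 11.6712 m.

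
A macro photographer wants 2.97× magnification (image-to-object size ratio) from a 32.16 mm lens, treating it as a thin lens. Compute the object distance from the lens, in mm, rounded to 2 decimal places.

With m = dᵢ/dₒ and 1/f = 1/dₒ + 1/dᵢ, substituting dᵢ = m·dₒ gives 1/f = (1 + 1/m)/dₒ, hence dₒ = f·(1 + 1/m).
dₒ = 32.16 × (1 + 1/2.97) = 32.16 × 1.33670 ≈ 42.988 mm.

42.99 mm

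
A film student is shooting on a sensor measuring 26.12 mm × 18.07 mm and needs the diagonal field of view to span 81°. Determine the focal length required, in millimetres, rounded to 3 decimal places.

18.594 mm

Sensor diagonal = √(26.12² + 18.07²) = √1008.7793 ≈ 31.7613 mm.
From α = 2·arctan(d/2f) we get f = d / (2·tan(α/2)).
With d = 31.7613 mm and α/2 = 40.5°, tan(α/2) ≈ 0.85408, so f ≈ 31.7613 / 1.70816 ≈ 18.5938 mm.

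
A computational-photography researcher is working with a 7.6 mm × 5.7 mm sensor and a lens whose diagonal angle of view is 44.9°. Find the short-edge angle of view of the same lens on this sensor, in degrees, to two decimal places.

27.85°

Sensor diagonal = √(7.6² + 5.7²) = √90.2500 ≈ 9.5000 mm.
From the diagonal AOV: f = 9.5000 / (2·tan(22.45°)) = 9.5000 / 0.82638 ≈ 11.4959 mm.
Short-edge AOV = 2·arctan(5.7 / (2 × 11.4959)) = 2·arctan(0.24791) ≈ 27.8475°.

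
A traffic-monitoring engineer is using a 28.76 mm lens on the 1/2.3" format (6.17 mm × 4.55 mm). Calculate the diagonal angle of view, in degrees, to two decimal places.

15.18°

Sensor diagonal = √(6.17² + 4.55²) = √58.7714 ≈ 7.6663 mm.
Angle of view α = 2·arctan(d/2f) with d = 7.6663 mm and f = 28.76 mm.
d/2f = 0.13328; arctan(0.13328) ≈ 7.5916°, so α ≈ 15.1833°.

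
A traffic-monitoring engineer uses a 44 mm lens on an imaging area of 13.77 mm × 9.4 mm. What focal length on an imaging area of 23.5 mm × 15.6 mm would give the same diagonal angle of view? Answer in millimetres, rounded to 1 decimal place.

74.4 mm

Sensor diagonal = √(13.77² + 9.4²) = √277.9729 ≈ 16.6725 mm.
Sensor diagonal = √(23.5² + 15.6²) = √795.6100 ≈ 28.2066 mm.
Equal angle of view means equal diagonal/f ratio, so f₂ = f₁ · (diagonal₂/diagonal₁) = 44 × 28.2066/16.6725.
f₂ = 44 × 1.69180 ≈ 74.439 mm.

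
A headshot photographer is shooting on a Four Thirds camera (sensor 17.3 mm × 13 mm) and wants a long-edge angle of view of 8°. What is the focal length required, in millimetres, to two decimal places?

123.70 mm

From α = 2·arctan(w/2f) we get f = w / (2·tan(α/2)).
With w = 17.3 mm and α/2 = 4°, tan(α/2) ≈ 0.06993, so f ≈ 17.3 / 0.13985 ≈ 123.7008 mm.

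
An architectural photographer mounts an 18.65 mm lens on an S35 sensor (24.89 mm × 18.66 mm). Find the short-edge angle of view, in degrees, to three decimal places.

53.155°

Angle of view α = 2·arctan(h/2f) with h = 18.66 mm and f = 18.65 mm.
h/2f = 0.50027; arctan(0.50027) ≈ 26.5773°, so α ≈ 53.1547°.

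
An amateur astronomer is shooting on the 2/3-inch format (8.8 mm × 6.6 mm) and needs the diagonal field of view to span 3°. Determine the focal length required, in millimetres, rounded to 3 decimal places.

210.037 mm

Sensor diagonal = √(8.8² + 6.6²) = √121.0000 ≈ 11.0000 mm.
From α = 2·arctan(d/2f) we get f = d / (2·tan(α/2)).
With d = 11.0000 mm and α/2 = 1.5°, tan(α/2) ≈ 0.02619, so f ≈ 11.0000 / 0.05237 ≈ 210.0365 mm.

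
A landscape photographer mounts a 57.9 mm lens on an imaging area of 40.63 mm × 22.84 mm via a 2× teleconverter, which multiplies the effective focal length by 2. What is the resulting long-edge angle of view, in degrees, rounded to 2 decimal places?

19.90°

Effective focal length f = 57.9 × 2 = 115.8 mm.
α = 2·arctan(40.63 / (2 × 115.8)) = 2·arctan(0.17543) ≈ 19.9005°.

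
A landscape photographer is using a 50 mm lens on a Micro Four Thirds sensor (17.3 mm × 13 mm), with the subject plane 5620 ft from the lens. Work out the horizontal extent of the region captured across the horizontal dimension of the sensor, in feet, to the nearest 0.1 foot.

1944.5 ft

dₒ: 5620 ft × 304.8 mm/ft = 1712975.95 mm.
Similar triangles through the lens centre give W/dₒ = w/dᵢ; with 1/f = 1/dₒ + 1/dᵢ this gives W = w·(dₒ − f)/f.
W = 17.3 mm × (1.71298e+06 − 50) / 50 = 17.3 × 34258.5189 ≈ 592672.377 mm = 592672.377/304.8 ft = 1944.46 ft.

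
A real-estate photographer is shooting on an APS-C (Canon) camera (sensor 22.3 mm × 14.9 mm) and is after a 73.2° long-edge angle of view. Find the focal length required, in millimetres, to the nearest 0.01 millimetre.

From α = 2·arctan(w/2f) we get f = w / (2·tan(α/2)).
With w = 22.3 mm and α/2 = 36.6°, tan(α/2) ≈ 0.74267, so f ≈ 22.3 / 1.48533 ≈ 15.0135 mm.

15.01 mm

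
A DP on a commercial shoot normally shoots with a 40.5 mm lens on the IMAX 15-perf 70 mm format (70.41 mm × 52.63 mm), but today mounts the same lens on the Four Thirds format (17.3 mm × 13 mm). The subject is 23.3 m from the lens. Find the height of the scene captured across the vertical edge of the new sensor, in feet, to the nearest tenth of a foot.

The focal length stays 40.5 mm; the relevant sensor dimension is now h = 13 mm. Object distance dₒ = 23.3 m = 23300 mm.
Thin-lens field height W = h·(dₒ − f)/f = 13 × (23300 − 40.5)/40.5 ≈ 7466.012 mm = 7466.012/304.8 ft = 24.4948 ft.

24.5 ft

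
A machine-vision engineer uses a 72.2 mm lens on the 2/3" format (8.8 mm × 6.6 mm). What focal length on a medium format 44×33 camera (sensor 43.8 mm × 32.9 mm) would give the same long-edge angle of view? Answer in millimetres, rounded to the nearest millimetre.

Equal angle of view means equal width/f ratio, so f₂ = f₁ · (width₂/width₁) = 72.2 × 43.8/8.8.
f₂ = 72.2 × 4.97727 ≈ 359.359 mm.

359 mm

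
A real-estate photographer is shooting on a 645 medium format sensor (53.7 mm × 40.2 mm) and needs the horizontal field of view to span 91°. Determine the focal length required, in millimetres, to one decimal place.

From α = 2·arctan(w/2f) we get f = w / (2·tan(α/2)).
With w = 53.7 mm and α/2 = 45.5°, tan(α/2) ≈ 1.01761, so f ≈ 53.7 / 2.03521 ≈ 26.3854 mm.

26.4 mm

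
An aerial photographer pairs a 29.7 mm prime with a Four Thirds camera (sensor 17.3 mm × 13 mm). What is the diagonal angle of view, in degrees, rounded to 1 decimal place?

Sensor diagonal = √(17.3² + 13²) = √468.2900 ≈ 21.6400 mm.
Angle of view α = 2·arctan(d/2f) with d = 21.6400 mm and f = 29.7 mm.
d/2f = 0.36431; arctan(0.36431) ≈ 20.0172°, so α ≈ 40.0344°.

40.0°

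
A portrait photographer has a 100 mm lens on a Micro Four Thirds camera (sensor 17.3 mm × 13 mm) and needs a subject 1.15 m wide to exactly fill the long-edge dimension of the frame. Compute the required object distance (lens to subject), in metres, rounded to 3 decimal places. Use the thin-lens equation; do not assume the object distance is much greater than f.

6.747 m

W: 1.15 m = 1150 mm.
Magnification m = w/W = dᵢ/dₒ; combined with 1/f = 1/dₒ + 1/dᵢ this gives dₒ = f·(1 + W/w).
dₒ = 100 mm × (1 + 1150/17.3) = 100 × 67.4740 ≈ 6747.399 mm = 6.7474 m.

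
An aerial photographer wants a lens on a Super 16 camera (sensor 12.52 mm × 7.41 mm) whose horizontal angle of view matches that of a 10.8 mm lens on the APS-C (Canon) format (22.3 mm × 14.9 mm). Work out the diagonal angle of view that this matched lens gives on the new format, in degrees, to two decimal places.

100.37°

Equal horizontal AOV ⇒ f₂ = f₁ · 12.52/22.3 = 10.8 × 0.56143 ≈ 6.0635 mm.
Sensor diagonal = √(12.52² + 7.41²) = √211.6585 ≈ 14.5485 mm.
Diagonal AOV on the new format = 2·arctan(14.5485 / (2 × 6.0635)) = 2·arctan(1.19968) ≈ 100.3737°.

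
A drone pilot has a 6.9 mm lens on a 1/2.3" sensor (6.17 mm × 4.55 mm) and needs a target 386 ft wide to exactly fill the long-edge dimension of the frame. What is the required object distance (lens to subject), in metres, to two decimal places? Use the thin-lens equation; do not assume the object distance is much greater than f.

W: 386 ft × 304.8 mm/ft = 117652.80 mm.
Magnification m = w/W = dᵢ/dₒ; combined with 1/f = 1/dₒ + 1/dᵢ this gives dₒ = f·(1 + W/w).
dₒ = 6.9 mm × (1 + 117653/6.17) = 6.9 × 19069.5245 ≈ 131579.719 mm = 131.58 m.

131.58 m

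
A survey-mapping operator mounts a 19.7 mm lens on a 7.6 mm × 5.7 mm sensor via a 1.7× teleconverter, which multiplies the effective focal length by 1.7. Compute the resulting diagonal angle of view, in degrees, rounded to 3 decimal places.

Effective focal length f = 19.7 × 1.7 = 33.49 mm.
Sensor diagonal = √(7.6² + 5.7²) = √90.2500 ≈ 9.5000 mm.
α = 2·arctan(9.500 / (2 × 33.49)) = 2·arctan(0.14183) ≈ 16.1452°.

16.145°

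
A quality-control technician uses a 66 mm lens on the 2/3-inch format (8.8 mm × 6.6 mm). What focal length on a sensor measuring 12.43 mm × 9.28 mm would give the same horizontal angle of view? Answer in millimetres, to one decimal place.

93.2 mm

Equal angle of view means equal width/f ratio, so f₂ = f₁ · (width₂/width₁) = 66 × 12.43/8.8.
f₂ = 66 × 1.41250 ≈ 93.225 mm.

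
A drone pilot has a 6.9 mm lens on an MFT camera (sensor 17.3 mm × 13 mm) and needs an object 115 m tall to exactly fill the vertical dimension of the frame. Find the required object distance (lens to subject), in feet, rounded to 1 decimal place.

W: 115 m = 115000 mm.
Magnification m = h/W = dᵢ/dₒ; combined with 1/f = 1/dₒ + 1/dᵢ this gives dₒ = f·(1 + W/h).
dₒ = 6.9 mm × (1 + 115000/13) = 6.9 × 8847.1538 ≈ 61045.362 mm = 61045.362/304.8 ft = 200.28 ft.

200.3 ft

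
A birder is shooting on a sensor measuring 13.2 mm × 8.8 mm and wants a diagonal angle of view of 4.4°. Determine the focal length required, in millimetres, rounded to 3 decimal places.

Sensor diagonal = √(13.2² + 8.8²) = √251.6800 ≈ 15.8644 mm.
From α = 2·arctan(d/2f) we get f = d / (2·tan(α/2)).
With d = 15.8644 mm and α/2 = 2.2°, tan(α/2) ≈ 0.03842, so f ≈ 15.8644 / 0.07683 ≈ 206.4813 mm.

206.481 mm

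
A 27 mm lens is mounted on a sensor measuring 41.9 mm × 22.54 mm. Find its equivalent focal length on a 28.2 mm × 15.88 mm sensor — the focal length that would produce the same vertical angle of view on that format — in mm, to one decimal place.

Equal angle of view means equal height/f ratio, so f₂ = f₁ · (height₂/height₁) = 27 × 15.88/22.54.
f₂ = 27 × 0.70453 ≈ 19.022 mm.

19.0 mm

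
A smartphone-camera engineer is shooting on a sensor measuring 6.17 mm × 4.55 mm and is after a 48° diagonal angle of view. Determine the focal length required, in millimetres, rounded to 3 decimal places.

Sensor diagonal = √(6.17² + 4.55²) = √58.7714 ≈ 7.6663 mm.
From α = 2·arctan(d/2f) we get f = d / (2·tan(α/2)).
With d = 7.6663 mm and α/2 = 24°, tan(α/2) ≈ 0.44523, so f ≈ 7.6663 / 0.89046 ≈ 8.6093 mm.

8.609 mm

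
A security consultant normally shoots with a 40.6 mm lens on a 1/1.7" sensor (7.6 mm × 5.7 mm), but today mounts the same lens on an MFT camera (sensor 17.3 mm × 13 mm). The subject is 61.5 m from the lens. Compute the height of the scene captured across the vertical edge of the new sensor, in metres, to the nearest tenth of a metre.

The focal length stays 40.6 mm; the relevant sensor dimension is now h = 13 mm. Object distance dₒ = 61.5 m = 61500 mm.
Thin-lens field height W = h·(dₒ − f)/f = 13 × (61500 − 40.6)/40.6 ≈ 19679.118 mm = 19.6791 m.

19.7 m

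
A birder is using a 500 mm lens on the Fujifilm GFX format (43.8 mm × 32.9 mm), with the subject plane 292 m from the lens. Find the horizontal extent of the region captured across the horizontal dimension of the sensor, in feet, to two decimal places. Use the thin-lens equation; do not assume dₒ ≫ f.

83.78 ft

dₒ: 292 m = 292000 mm.
Similar triangles through the lens centre give W/dₒ = w/dᵢ; with 1/f = 1/dₒ + 1/dᵢ this gives W = w·(dₒ − f)/f.
W = 43.8 mm × (292000 − 500) / 500 = 43.8 × 583.0000 ≈ 25535.400 mm = 25535.400/304.8 ft = 83.7776 ft.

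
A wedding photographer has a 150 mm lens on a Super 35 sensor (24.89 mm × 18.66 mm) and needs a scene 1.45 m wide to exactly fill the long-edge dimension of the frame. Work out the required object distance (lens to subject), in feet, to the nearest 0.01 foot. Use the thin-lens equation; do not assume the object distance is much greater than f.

29.16 ft

W: 1.45 m = 1450 mm.
Magnification m = w/W = dᵢ/dₒ; combined with 1/f = 1/dₒ + 1/dᵢ this gives dₒ = f·(1 + W/w).
dₒ = 150 mm × (1 + 1450/24.89) = 150 × 59.2563 ≈ 8888.449 mm = 8888.449/304.8 ft = 29.1616 ft.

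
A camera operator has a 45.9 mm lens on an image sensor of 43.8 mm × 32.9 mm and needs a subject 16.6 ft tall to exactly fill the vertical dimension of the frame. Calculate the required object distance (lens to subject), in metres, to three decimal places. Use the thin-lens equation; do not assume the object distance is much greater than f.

7.105 m

W: 16.6 ft × 304.8 mm/ft = 5059.68 mm.
Magnification m = h/W = dᵢ/dₒ; combined with 1/f = 1/dₒ + 1/dᵢ this gives dₒ = f·(1 + W/h).
dₒ = 45.9 mm × (1 + 5059.68/32.9) = 45.9 × 154.7897 ≈ 7104.845 mm = 7.10485 m.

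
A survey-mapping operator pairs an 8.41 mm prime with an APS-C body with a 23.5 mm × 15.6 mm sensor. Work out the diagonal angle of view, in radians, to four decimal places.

2.0662 rad

Sensor diagonal = √(23.5² + 15.6²) = √795.6100 ≈ 28.2066 mm.
Angle of view α = 2·arctan(d/2f) with d = 28.2066 mm and f = 8.41 mm.
d/2f = 1.67697; arctan(1.67697) ≈ 1.0331 rad, so α ≈ 2.0662 rad.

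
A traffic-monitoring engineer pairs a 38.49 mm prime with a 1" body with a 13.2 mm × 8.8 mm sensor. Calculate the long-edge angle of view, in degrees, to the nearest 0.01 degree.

19.46°

Angle of view α = 2·arctan(w/2f) with w = 13.2 mm and f = 38.49 mm.
w/2f = 0.17147; arctan(0.17147) ≈ 9.7301°, so α ≈ 19.4601°.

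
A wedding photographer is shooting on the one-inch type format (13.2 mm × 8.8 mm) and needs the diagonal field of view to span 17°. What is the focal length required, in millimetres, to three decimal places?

Sensor diagonal = √(13.2² + 8.8²) = √251.6800 ≈ 15.8644 mm.
From α = 2·arctan(d/2f) we get f = d / (2·tan(α/2)).
With d = 15.8644 mm and α/2 = 8.5°, tan(α/2) ≈ 0.14945, so f ≈ 15.8644 / 0.29890 ≈ 53.0757 mm.

53.076 mm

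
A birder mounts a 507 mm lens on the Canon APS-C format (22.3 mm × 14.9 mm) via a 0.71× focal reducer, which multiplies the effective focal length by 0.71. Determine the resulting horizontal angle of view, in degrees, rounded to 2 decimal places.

3.55°

Effective focal length f = 507 × 0.71 = 359.97 mm.
α = 2·arctan(22.3 / (2 × 359.97)) = 2·arctan(0.03097) ≈ 3.5483°.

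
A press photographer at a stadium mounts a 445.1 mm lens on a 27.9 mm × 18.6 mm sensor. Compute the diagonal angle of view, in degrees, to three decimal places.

4.314°

Sensor diagonal = √(27.9² + 18.6²) = √1124.3700 ≈ 33.5316 mm.
Angle of view α = 2·arctan(d/2f) with d = 33.5316 mm and f = 445.1 mm.
d/2f = 0.03767; arctan(0.03767) ≈ 2.1572°, so α ≈ 4.3143°.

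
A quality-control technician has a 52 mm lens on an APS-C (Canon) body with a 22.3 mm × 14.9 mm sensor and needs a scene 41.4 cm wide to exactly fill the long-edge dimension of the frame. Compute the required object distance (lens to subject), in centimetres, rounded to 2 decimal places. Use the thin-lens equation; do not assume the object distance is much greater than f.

W: 41.4 cm = 414 mm.
Magnification m = w/W = dᵢ/dₒ; combined with 1/f = 1/dₒ + 1/dᵢ this gives dₒ = f·(1 + W/w).
dₒ = 52 mm × (1 + 414/22.3) = 52 × 19.5650 ≈ 1017.381 mm = 101.738 cm.

101.74 cm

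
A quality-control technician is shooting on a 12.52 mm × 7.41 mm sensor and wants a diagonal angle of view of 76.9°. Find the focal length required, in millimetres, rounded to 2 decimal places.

9.16 mm

Sensor diagonal = √(12.52² + 7.41²) = √211.6585 ≈ 14.5485 mm.
From α = 2·arctan(d/2f) we get f = d / (2·tan(α/2)).
With d = 14.5485 mm and α/2 = 38.45°, tan(α/2) ≈ 0.79401, so f ≈ 14.5485 / 1.58802 ≈ 9.1614 mm.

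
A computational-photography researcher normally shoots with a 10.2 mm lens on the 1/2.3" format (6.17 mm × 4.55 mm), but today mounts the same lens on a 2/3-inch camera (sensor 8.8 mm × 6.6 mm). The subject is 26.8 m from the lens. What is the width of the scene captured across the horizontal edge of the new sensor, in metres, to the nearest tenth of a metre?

The focal length stays 10.2 mm; the relevant sensor dimension is now w = 8.8 mm. Object distance dₒ = 26.8 m = 26800 mm.
Thin-lens field width W = w·(dₒ − f)/f = 8.8 × (26800 − 10.2)/10.2 ≈ 23112.769 mm = 23.1128 m.

23.1 m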